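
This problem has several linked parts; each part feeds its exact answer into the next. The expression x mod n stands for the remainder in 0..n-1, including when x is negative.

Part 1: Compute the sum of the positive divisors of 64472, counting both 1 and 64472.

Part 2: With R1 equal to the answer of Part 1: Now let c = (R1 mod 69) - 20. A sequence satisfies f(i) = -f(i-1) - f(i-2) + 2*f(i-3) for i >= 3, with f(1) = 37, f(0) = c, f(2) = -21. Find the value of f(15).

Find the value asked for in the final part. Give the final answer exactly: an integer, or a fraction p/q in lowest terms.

Part 1: 64472 = 2^3 * 8059; sigma = (1 + 2 + 4 + 8) * (1 + 8059) = 15 * 8060 = 120900; answer 120900
Part 2: R1 = 120900; c = -8; f(3) = -1*(-21) - 1*(37) + 2*(-8) = -32; iterating: f(3)=-32, f(4)=127, f(5)=-137, f(6)=-54, f(7)=445, f(8)=-665, f(9)=112, f(10)=1443, f(11)=-2885, f(12)=1666, f(13)=4105, f(14)=-11541, f(15)=10768; answer 10768

10768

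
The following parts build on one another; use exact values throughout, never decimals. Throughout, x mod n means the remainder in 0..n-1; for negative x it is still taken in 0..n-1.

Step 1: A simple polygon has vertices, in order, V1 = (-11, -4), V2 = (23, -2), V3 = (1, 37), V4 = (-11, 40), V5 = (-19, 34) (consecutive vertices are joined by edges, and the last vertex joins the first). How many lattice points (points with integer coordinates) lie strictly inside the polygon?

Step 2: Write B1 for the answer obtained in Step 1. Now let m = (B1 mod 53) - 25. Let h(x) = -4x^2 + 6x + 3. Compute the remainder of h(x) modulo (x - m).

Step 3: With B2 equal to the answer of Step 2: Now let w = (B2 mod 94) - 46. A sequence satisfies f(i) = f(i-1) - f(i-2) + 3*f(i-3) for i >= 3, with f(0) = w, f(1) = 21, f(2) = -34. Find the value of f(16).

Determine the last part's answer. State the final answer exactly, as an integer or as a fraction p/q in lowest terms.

Step 1: cross terms: (-11*-2 - 23*-4)=114, (23*37 - 1*-2)=853, (1*40 - -11*37)=447, (-11*34 - -19*40)=386, (-19*-4 - -11*34)=450; twice the area = |2250| = 2250; area = 1125; boundary points = 2 + 1 + 3 + 2 + 2 = 10; strictly interior points = area - boundary/2 + 1 = 1121; answer 1121
Step 2: B1 = 1121; m = -17; remainder = value at the root: -4*(-17)^2 + 6*(-17)^1 + 3 = (-1156) + (-102) + (3) = -1255; answer -1255
Step 3: B2 = -1255; w = 15; f(3) = 1*(-34) - 1*(21) + 3*(15) = -10; iterating: f(3)=-10, f(4)=87, f(5)=-5, f(6)=-122, f(7)=144, f(8)=251, f(9)=-259, f(10)=-78, f(11)=934, f(12)=235, f(13)=-933, f(14)=1634, f(15)=3272, f(16)=-1161; answer -1161

-1161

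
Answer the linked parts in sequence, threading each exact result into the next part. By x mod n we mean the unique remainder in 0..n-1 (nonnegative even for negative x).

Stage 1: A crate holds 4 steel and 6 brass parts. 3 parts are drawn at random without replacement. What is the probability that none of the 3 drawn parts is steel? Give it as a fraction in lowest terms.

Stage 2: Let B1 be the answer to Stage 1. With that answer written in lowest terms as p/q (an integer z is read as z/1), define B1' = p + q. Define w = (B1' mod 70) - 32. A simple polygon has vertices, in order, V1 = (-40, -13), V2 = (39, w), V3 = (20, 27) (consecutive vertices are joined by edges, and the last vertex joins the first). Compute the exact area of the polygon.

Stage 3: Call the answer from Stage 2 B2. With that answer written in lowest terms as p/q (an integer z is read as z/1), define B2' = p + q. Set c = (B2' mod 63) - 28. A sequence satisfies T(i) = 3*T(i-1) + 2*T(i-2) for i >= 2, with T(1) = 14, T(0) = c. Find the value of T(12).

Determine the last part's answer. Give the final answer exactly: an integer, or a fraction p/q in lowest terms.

Stage 1: total draws C(10,3) = 120; favorable C(6,3) = 20; P = 1/6; answer 1/6
Stage 2: B1 = 1/6; threaded value p + q = 7; w = -25; cross terms: (-40*-25 - 39*-13)=1507, (39*27 - 20*-25)=1553, (20*-13 - -40*27)=820; twice the area = |3880| = 3880; area = 1940; answer 1940
Stage 3: B2 = 1940; threaded value p + q = 1941; c = 23; T(2) = 3*(14) + 2*(23) = 88; iterating: T(2)=88, T(3)=292, T(4)=1052, T(5)=3740, T(6)=13324, T(7)=47452, T(8)=169004, T(9)=601916, T(10)=2143756, T(11)=7635100, T(12)=27192812; answer 27192812

27192812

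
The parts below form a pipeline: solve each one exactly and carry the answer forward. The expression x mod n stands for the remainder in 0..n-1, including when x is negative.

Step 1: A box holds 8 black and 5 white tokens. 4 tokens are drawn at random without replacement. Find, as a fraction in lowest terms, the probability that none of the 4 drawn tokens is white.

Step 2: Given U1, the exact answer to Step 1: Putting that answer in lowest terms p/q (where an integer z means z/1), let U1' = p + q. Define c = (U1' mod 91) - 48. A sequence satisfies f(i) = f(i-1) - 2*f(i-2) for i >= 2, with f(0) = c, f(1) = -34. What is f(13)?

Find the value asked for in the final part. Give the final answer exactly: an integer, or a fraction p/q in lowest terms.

-1586

Step 1: total draws C(13,4) = 715; favorable C(8,4) = 70; P = 14/143; answer 14/143
Step 2: U1 = 14/143; threaded value p + q = 157; c = 18; f(2) = 1*(-34) - 2*(18) = -70; iterating: f(2)=-70, f(3)=-2, f(4)=138, f(5)=142, f(6)=-134, f(7)=-418, f(8)=-150, f(9)=686, f(10)=986, f(11)=-386, f(12)=-2358, f(13)=-1586; answer -1586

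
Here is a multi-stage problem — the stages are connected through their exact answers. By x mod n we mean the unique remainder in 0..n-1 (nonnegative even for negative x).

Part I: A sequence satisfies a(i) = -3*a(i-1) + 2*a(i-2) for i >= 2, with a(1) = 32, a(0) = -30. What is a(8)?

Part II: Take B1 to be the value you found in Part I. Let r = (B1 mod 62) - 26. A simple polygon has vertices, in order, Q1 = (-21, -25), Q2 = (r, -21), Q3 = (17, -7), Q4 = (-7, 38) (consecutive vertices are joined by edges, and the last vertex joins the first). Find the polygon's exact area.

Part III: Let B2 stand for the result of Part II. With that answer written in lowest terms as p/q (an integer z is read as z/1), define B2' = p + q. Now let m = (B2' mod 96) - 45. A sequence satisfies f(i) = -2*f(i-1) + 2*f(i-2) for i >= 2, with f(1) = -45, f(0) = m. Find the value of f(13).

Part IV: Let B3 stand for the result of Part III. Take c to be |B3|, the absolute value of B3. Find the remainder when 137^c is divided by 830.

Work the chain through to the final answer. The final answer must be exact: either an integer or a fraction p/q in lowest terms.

241

Part I: a(2) = -3*(32) + 2*(-30) = -156; iterating: a(2)=-156, a(3)=532, a(4)=-1908, a(5)=6788, a(6)=-24180, a(7)=86116, a(8)=-306708; answer -306708
Part II: B1 = -306708; r = -20; cross terms: (-21*-21 - -20*-25)=-59, (-20*-7 - 17*-21)=497, (17*38 - -7*-7)=597, (-7*-25 - -21*38)=973; twice the area = |2008| = 2008; area = 1004; answer 1004
Part III: B2 = 1004; threaded value p + q = 1005; m = 0; f(2) = -2*(-45) + 2*(0) = 90; iterating: f(2)=90, f(3)=-270, f(4)=720, f(5)=-1980, f(6)=5400, f(7)=-14760, f(8)=40320, f(9)=-110160, f(10)=300960, f(11)=-822240, f(12)=2246400, f(13)=-6137280; answer -6137280
Part IV: B3 = -6137280; c = 6137280; squarings mod 830: 137^1=137, 137^2=509, 137^4=121, 137^8=531, 137^16=591, 137^32=681, 137^64=621, 137^128=521, 137^256=31, 137^512=131, 137^1024=561, 137^2048=151, 137^4096=391, 137^8192=161, 137^16384=191, 137^32768=791, 137^65536=691, 137^131072=231, 137^262144=241, 137^524288=811, 137^1048576=361, 137^2097152=11, 137^4194304=121; 137^6137280 = 137^64 * 137^128 * 137^256 * 137^1024 * 137^8192 * 137^32768 * 137^65536 * 137^262144 * 137^524288 * 137^1048576 * 137^4194304 = 241 (mod 830); answer 241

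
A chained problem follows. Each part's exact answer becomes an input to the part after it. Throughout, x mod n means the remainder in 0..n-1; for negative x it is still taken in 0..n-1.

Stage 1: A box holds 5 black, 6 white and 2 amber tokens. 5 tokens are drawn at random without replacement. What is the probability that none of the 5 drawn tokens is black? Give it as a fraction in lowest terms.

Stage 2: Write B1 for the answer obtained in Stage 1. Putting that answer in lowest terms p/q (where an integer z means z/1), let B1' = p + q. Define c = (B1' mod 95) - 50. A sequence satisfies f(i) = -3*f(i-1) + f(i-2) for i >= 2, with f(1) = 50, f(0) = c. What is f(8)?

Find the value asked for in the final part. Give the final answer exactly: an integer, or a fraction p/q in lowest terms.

-240343

Stage 1: total draws C(13,5) = 1287; favorable C(8,5) = 56; P = 56/1287; answer 56/1287
Stage 2: B1 = 56/1287; threaded value p + q = 1343; c = -37; f(2) = -3*(50) + 1*(-37) = -187; iterating: f(2)=-187, f(3)=611, f(4)=-2020, f(5)=6671, f(6)=-22033, f(7)=72770, f(8)=-240343; answer -240343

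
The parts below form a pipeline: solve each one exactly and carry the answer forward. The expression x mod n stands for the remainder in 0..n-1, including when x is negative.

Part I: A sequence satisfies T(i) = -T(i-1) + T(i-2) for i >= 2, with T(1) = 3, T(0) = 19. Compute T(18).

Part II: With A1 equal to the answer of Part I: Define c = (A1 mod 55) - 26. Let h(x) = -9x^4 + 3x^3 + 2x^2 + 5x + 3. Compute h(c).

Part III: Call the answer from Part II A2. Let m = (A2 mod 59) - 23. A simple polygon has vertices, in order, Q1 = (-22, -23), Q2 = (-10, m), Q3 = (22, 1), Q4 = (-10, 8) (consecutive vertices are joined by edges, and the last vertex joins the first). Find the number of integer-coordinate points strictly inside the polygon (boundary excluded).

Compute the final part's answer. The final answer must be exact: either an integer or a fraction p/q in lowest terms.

Part I: T(2) = -1*(3) + 1*(19) = 16; iterating: T(2)=16, T(3)=-13, T(4)=29, T(5)=-42, T(6)=71, T(7)=-113, T(8)=184, T(9)=-297, T(10)=481, T(11)=-778, T(12)=1259, T(13)=-2037, T(14)=3296, T(15)=-5333, T(16)=8629, T(17)=-13962, T(18)=22591; answer 22591
Part II: A1 = 22591; c = 15; -9*(15)^4 + 3*(15)^3 + 2*(15)^2 + 5*(15)^1 + 3 = (-455625) + (10125) + (450) + (75) + (3) = -444972; answer -444972
Part III: A2 = -444972; m = -17; cross terms: (-22*-17 - -10*-23)=144, (-10*1 - 22*-17)=364, (22*8 - -10*1)=186, (-10*-23 - -22*8)=406; twice the area = |1100| = 1100; area = 550; boundary points = 6 + 2 + 1 + 1 = 10; strictly interior points = area - boundary/2 + 1 = 546; answer 546

546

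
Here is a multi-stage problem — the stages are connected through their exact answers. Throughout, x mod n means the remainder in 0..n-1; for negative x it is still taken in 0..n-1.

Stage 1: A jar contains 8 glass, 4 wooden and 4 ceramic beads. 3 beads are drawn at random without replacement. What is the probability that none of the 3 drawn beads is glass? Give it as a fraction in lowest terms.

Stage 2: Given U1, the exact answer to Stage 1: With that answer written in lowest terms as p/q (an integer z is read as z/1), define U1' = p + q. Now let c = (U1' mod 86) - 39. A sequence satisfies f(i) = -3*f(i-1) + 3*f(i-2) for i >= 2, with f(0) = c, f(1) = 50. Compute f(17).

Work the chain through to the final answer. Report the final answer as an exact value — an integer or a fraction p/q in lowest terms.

Stage 1: total draws C(16,3) = 560; favorable C(8,3) = 56; P = 1/10; answer 1/10
Stage 2: U1 = 1/10; threaded value p + q = 11; c = -28; f(2) = -3*(50) + 3*(-28) = -234; iterating: f(2)=-234, f(3)=852, f(4)=-3258, f(5)=12330, f(6)=-46764, f(7)=177282, f(8)=-672138, f(9)=2548260, f(10)=-9661194, f(11)=36628362, f(12)=-138868668, f(13)=526491090, f(14)=-1996079274, f(15)=7567711092, f(16)=-28691371098, f(17)=108777246570; answer 108777246570

108777246570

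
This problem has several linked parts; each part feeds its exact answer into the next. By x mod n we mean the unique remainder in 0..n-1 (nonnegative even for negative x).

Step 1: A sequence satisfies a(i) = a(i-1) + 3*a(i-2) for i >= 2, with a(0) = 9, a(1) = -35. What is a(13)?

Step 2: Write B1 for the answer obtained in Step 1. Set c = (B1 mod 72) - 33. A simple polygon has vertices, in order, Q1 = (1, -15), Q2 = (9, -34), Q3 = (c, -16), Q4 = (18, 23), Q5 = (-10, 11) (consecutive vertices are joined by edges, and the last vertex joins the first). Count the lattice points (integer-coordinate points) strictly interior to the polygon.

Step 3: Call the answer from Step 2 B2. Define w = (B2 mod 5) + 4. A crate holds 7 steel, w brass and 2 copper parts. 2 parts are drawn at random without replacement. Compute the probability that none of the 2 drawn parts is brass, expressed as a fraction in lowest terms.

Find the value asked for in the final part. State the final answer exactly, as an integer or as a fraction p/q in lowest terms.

Step 1: a(2) = 1*(-35) + 3*(9) = -8; iterating: a(2)=-8, a(3)=-113, a(4)=-137, a(5)=-476, a(6)=-887, a(7)=-2315, a(8)=-4976, a(9)=-11921, a(10)=-26849, a(11)=-62612, a(12)=-143159, a(13)=-330995; answer -330995
Step 2: B1 = -330995; c = 28; cross terms: (1*-34 - 9*-15)=101, (9*-16 - 28*-34)=808, (28*23 - 18*-16)=932, (18*11 - -10*23)=428, (-10*-15 - 1*11)=139; twice the area = |2408| = 2408; area = 1204; boundary points = 1 + 1 + 1 + 4 + 1 = 8; strictly interior points = area - boundary/2 + 1 = 1201; answer 1201
Step 3: B2 = 1201; w = 5; total draws C(14,2) = 91; favorable C(9,2) = 36; P = 36/91; answer 36/91

36/91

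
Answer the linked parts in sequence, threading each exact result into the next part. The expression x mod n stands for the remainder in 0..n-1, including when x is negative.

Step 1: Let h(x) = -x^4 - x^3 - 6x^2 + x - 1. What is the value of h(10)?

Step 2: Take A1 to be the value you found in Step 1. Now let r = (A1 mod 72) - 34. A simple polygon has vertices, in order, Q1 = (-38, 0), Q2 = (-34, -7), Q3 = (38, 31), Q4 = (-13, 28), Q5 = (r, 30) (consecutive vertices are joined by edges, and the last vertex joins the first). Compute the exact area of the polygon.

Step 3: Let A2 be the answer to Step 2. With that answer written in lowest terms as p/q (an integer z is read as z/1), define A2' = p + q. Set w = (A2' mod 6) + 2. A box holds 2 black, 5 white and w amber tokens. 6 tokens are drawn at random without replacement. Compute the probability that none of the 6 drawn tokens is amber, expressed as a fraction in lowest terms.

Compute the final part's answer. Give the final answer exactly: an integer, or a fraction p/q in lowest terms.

1/429

Step 1: -1*(10)^4 - 1*(10)^3 - 6*(10)^2 + 1*(10)^1 - 1 = (-10000) + (-1000) + (-600) + (10) + (-1) = -11591; answer -11591
Step 2: A1 = -11591; r = -33; cross terms: (-38*-7 - -34*0)=266, (-34*31 - 38*-7)=-788, (38*28 - -13*31)=1467, (-13*30 - -33*28)=534, (-33*0 - -38*30)=1140; twice the area = |2619| = 2619; area = 2619/2; answer 2619/2
Step 3: A2 = 2619/2; threaded value p + q = 2621; w = 7; total draws C(14,6) = 3003; favorable C(7,6) = 7; P = 1/429; answer 1/429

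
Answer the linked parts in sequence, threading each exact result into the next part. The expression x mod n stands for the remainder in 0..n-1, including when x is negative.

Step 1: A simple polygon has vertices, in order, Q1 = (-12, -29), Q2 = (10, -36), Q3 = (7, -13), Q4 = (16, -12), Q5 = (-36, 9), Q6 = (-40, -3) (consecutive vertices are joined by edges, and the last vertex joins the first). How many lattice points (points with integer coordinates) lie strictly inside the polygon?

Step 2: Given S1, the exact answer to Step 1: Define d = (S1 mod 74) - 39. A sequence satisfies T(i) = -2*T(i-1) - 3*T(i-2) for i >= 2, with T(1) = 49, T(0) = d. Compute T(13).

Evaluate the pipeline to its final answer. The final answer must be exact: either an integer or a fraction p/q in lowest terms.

Step 1: cross terms: (-12*-36 - 10*-29)=722, (10*-13 - 7*-36)=122, (7*-12 - 16*-13)=124, (16*9 - -36*-12)=-288, (-36*-3 - -40*9)=468, (-40*-29 - -12*-3)=1124; twice the area = |2272| = 2272; area = 1136; boundary points = 1 + 1 + 1 + 1 + 4 + 2 = 10; strictly interior points = area - boundary/2 + 1 = 1132; answer 1132
Step 2: S1 = 1132; d = -17; T(2) = -2*(49) - 3*(-17) = -47; iterating: T(2)=-47, T(3)=-53, T(4)=247, T(5)=-335, T(6)=-71, T(7)=1147, T(8)=-2081, T(9)=721, T(10)=4801, T(11)=-11765, T(12)=9127, T(13)=17041; answer 17041

17041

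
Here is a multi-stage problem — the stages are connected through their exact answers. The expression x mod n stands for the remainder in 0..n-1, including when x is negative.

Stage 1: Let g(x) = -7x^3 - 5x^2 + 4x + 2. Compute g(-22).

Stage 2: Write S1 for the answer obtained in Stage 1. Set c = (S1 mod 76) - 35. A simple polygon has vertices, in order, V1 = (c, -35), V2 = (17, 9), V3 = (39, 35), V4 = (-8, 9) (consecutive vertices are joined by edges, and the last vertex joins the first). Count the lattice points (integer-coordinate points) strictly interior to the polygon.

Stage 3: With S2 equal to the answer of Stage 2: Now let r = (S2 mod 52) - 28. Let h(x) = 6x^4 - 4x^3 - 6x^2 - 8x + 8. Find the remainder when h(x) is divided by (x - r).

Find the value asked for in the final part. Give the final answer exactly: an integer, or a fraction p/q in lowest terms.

Stage 1: -7*(-22)^3 - 5*(-22)^2 + 4*(-22)^1 + 2 = (74536) + (-2420) + (-88) + (2) = 72030; answer 72030
Stage 2: S1 = 72030; c = 23; cross terms: (23*9 - 17*-35)=802, (17*35 - 39*9)=244, (39*9 - -8*35)=631, (-8*-35 - 23*9)=73; twice the area = |1750| = 1750; area = 875; boundary points = 2 + 2 + 1 + 1 = 6; strictly interior points = area - boundary/2 + 1 = 873; answer 873
Stage 3: S2 = 873; r = 13; remainder = value at the root: 6*(13)^4 - 4*(13)^3 - 6*(13)^2 - 8*(13)^1 + 8 = (171366) + (-8788) + (-1014) + (-104) + (8) = 161468; answer 161468

161468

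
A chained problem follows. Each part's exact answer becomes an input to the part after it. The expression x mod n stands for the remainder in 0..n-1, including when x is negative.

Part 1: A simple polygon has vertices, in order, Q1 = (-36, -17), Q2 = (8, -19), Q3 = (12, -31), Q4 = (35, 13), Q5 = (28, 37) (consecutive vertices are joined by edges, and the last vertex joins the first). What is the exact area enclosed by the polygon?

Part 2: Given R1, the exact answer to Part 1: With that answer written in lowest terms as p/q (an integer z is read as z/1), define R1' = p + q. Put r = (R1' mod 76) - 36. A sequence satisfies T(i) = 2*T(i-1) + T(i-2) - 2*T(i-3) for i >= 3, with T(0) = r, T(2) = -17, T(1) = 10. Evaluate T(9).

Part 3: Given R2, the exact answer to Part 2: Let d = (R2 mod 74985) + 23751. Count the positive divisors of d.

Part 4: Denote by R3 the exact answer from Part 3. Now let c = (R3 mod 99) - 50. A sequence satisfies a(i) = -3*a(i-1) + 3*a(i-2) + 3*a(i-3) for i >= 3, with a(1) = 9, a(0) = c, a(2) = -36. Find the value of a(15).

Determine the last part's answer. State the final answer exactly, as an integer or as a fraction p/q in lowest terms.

Part 1: cross terms: (-36*-19 - 8*-17)=820, (8*-31 - 12*-19)=-20, (12*13 - 35*-31)=1241, (35*37 - 28*13)=931, (28*-17 - -36*37)=856; twice the area = |3828| = 3828; area = 1914; answer 1914
Part 2: R1 = 1914; threaded value p + q = 1915; r = -21; T(3) = 2*(-17) + 1*(10) - 2*(-21) = 18; iterating: T(3)=18, T(4)=-1, T(5)=50, T(6)=63, T(7)=178, T(8)=319, T(9)=690; answer 690
Part 3: R2 = 690; d = 24441; 24441 = 3 * 8147; number of divisors = (1+1) * (1+1) = 4; answer 4
Part 4: R3 = 4; c = -46; a(3) = -3*(-36) + 3*(9) + 3*(-46) = -3; iterating: a(3)=-3, a(4)=-72, a(5)=99, a(6)=-522, a(7)=1647, a(8)=-6210, a(9)=22005, a(10)=-79704, a(11)=286497, a(12)=-1032588, a(13)=3718143, a(14)=-13392702, a(15)=48234771; answer 48234771

48234771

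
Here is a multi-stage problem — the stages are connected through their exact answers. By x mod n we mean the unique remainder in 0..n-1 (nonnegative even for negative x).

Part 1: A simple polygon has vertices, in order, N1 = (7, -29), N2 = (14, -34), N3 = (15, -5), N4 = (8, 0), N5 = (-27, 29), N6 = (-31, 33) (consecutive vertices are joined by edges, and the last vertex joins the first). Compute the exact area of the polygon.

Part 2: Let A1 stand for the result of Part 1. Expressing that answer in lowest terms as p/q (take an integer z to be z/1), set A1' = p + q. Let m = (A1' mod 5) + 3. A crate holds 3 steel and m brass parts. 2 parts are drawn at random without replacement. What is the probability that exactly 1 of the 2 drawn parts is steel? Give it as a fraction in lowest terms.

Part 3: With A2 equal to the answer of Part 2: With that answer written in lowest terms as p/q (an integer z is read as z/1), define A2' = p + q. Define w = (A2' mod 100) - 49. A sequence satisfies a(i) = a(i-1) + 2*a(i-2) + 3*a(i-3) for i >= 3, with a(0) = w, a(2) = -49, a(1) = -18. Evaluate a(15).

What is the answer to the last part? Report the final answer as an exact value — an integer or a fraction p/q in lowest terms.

Part 1: cross terms: (7*-34 - 14*-29)=168, (14*-5 - 15*-34)=440, (15*0 - 8*-5)=40, (8*29 - -27*0)=232, (-27*33 - -31*29)=8, (-31*-29 - 7*33)=668; twice the area = |1556| = 1556; area = 778; answer 778
Part 2: A1 = 778; threaded value p + q = 779; m = 7; total draws C(10,2) = 45; favorable C(3,1)*C(7,1) = 21; P = 7/15; answer 7/15
Part 3: A2 = 7/15; threaded value p + q = 22; w = -27; a(3) = 1*(-49) + 2*(-18) + 3*(-27) = -166; iterating: a(3)=-166, a(4)=-318, a(5)=-797, a(6)=-1931, a(7)=-4479, a(8)=-10732, a(9)=-25483, a(10)=-60384, a(11)=-143546, a(12)=-340763, a(13)=-809007, a(14)=-1921171, a(15)=-4561474; answer -4561474

-4561474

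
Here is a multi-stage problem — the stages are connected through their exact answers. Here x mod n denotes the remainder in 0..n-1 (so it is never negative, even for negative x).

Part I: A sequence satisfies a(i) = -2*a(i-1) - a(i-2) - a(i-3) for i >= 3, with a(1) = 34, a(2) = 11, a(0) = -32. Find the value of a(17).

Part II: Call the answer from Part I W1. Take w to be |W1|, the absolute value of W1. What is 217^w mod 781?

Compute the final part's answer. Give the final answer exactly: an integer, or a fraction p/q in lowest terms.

357

Part I: a(3) = -2*(11) - 1*(34) - 1*(-32) = -24; iterating: a(3)=-24, a(4)=3, a(5)=7, a(6)=7, a(7)=-24, a(8)=34, a(9)=-51, a(10)=92, a(11)=-167, a(12)=293, a(13)=-511, a(14)=896, a(15)=-1574, a(16)=2763, a(17)=-4848; answer -4848
Part II: W1 = -4848; w = 4848; squarings mod 781: 217^1=217, 217^2=229, 217^4=114, 217^8=500, 217^16=80, 217^32=152, 217^64=455, 217^128=60, 217^256=476, 217^512=86, 217^1024=367, 217^2048=357, 217^4096=146; 217^4848 = 217^16 * 217^32 * 217^64 * 217^128 * 217^512 * 217^4096 = 357 (mod 781); answer 357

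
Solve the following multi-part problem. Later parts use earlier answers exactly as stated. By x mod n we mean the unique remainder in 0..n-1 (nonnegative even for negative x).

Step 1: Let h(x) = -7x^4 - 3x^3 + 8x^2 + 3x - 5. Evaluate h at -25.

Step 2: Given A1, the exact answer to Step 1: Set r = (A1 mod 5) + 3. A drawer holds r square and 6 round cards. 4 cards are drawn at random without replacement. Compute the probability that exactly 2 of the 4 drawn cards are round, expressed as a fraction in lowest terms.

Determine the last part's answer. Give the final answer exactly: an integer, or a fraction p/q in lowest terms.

Step 1: -7*(-25)^4 - 3*(-25)^3 + 8*(-25)^2 + 3*(-25)^1 - 5 = (-2734375) + (46875) + (5000) + (-75) + (-5) = -2682580; answer -2682580
Step 2: A1 = -2682580; r = 3; total draws C(9,4) = 126; favorable C(6,2)*C(3,2) = 45; P = 5/14; answer 5/14

5/14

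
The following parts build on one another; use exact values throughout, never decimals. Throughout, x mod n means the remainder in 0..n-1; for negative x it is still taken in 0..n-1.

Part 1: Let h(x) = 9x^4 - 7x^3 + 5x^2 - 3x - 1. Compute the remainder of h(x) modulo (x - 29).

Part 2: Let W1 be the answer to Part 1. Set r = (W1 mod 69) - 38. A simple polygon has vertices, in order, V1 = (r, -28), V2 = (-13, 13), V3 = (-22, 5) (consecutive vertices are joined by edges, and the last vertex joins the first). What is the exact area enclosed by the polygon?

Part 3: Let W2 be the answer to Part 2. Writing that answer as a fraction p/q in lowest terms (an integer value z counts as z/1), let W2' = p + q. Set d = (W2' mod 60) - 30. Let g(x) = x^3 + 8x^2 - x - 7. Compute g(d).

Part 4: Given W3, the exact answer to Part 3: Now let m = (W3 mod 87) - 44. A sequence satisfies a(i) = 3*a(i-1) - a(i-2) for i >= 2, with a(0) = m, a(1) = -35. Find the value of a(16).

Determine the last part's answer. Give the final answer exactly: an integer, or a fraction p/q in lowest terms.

Part 1: remainder = value at the root: 9*(29)^4 - 7*(29)^3 + 5*(29)^2 - 3*(29)^1 - 1 = (6365529) + (-170723) + (4205) + (-87) + (-1) = 6198923; answer 6198923
Part 2: W1 = 6198923; r = -6; cross terms: (-6*13 - -13*-28)=-442, (-13*5 - -22*13)=221, (-22*-28 - -6*5)=646; twice the area = |425| = 425; area = 425/2; answer 425/2
Part 3: W2 = 425/2; threaded value p + q = 427; d = -23; 1*(-23)^3 + 8*(-23)^2 - 1*(-23)^1 - 7 = (-12167) + (4232) + (23) + (-7) = -7919; answer -7919
Part 4: W3 = -7919; m = 41; a(2) = 3*(-35) - 1*(41) = -146; iterating: a(2)=-146, a(3)=-403, a(4)=-1063, a(5)=-2786, a(6)=-7295, a(7)=-19099, a(8)=-50002, a(9)=-130907, a(10)=-342719, a(11)=-897250, a(12)=-2349031, a(13)=-6149843, a(14)=-16100498, a(15)=-42151651, a(16)=-110354455; answer -110354455

-110354455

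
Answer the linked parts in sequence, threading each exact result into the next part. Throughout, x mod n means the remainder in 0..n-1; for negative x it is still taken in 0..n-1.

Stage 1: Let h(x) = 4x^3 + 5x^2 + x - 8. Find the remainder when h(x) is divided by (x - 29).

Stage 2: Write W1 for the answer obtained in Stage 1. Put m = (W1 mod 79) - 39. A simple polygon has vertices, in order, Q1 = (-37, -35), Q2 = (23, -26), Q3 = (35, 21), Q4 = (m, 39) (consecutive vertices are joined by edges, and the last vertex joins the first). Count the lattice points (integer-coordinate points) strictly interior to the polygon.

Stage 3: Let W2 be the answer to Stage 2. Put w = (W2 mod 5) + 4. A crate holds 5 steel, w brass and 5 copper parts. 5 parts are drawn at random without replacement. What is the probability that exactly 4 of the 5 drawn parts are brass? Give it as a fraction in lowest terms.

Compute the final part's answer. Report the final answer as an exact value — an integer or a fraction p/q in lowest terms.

25/442

Stage 1: remainder = value at the root: 4*(29)^3 + 5*(29)^2 + 1*(29)^1 - 8 = (97556) + (4205) + (29) + (-8) = 101782; answer 101782
Stage 2: W1 = 101782; m = -9; cross terms: (-37*-26 - 23*-35)=1767, (23*21 - 35*-26)=1393, (35*39 - -9*21)=1554, (-9*-35 - -37*39)=1758; twice the area = |6472| = 6472; area = 3236; boundary points = 3 + 1 + 2 + 2 = 8; strictly interior points = area - boundary/2 + 1 = 3233; answer 3233
Stage 3: W2 = 3233; w = 7; total draws C(17,5) = 6188; favorable C(7,4)*C(10,1) = 350; P = 25/442; answer 25/442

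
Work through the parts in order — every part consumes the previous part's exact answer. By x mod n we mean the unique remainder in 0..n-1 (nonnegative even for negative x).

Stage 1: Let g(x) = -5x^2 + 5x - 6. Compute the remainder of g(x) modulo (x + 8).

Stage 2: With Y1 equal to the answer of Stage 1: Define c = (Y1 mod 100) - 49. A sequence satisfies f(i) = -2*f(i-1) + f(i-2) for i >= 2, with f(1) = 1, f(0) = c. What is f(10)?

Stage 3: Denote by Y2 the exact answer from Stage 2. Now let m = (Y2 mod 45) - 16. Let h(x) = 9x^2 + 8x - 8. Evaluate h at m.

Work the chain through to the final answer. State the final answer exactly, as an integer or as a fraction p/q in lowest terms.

Stage 1: remainder = value at the root: -5*(-8)^2 + 5*(-8)^1 - 6 = (-320) + (-40) + (-6) = -366; answer -366
Stage 2: Y1 = -366; c = -15; f(2) = -2*(1) + 1*(-15) = -17; iterating: f(2)=-17, f(3)=35, f(4)=-87, f(5)=209, f(6)=-505, f(7)=1219, f(8)=-2943, f(9)=7105, f(10)=-17153; answer -17153
Stage 3: Y2 = -17153; m = 21; 9*(21)^2 + 8*(21)^1 - 8 = (3969) + (168) + (-8) = 4129; answer 4129

4129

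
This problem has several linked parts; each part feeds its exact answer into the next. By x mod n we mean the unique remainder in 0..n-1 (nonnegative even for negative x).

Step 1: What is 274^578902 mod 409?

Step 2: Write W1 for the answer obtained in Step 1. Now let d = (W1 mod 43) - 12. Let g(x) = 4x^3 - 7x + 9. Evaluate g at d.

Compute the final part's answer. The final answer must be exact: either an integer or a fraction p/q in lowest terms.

10887

Step 1: squarings mod 409: 274^1=274, 274^2=229, 274^4=89, 274^8=150, 274^16=5, 274^32=25, 274^64=216, 274^128=30, 274^256=82, 274^512=180, 274^1024=89, 274^2048=150, 274^4096=5, 274^8192=25, 274^16384=216, 274^32768=30, 274^65536=82, 274^131072=180, 274^262144=89, 274^524288=150; 274^578902 = 274^2 * 274^4 * 274^16 * 274^64 * 274^256 * 274^1024 * 274^4096 * 274^16384 * 274^32768 * 274^524288 = 327 (mod 409); answer 327
Step 2: W1 = 327; d = 14; 4*(14)^3 - 7*(14)^1 + 9 = (10976) + (-98) + (9) = 10887; answer 10887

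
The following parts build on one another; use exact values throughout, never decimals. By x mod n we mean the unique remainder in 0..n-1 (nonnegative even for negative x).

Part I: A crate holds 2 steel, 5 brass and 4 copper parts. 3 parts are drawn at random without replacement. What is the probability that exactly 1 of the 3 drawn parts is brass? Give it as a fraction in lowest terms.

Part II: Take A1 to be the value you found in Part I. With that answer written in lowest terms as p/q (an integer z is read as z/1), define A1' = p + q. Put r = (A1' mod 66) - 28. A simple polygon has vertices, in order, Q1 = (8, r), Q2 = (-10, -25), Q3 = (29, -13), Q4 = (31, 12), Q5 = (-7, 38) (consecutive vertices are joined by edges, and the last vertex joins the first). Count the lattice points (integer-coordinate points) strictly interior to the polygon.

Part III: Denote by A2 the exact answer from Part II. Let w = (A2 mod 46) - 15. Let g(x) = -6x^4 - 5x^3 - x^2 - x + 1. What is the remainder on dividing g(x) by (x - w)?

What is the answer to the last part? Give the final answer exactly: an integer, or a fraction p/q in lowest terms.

-6725

Part I: total draws C(11,3) = 165; favorable C(5,1)*C(6,2) = 75; P = 5/11; answer 5/11
Part II: A1 = 5/11; threaded value p + q = 16; r = -12; cross terms: (8*-25 - -10*-12)=-320, (-10*-13 - 29*-25)=855, (29*12 - 31*-13)=751, (31*38 - -7*12)=1262, (-7*-12 - 8*38)=-220; twice the area = |2328| = 2328; area = 1164; boundary points = 1 + 3 + 1 + 2 + 5 = 12; strictly interior points = area - boundary/2 + 1 = 1159; answer 1159
Part III: A2 = 1159; w = -6; remainder = value at the root: -6*(-6)^4 - 5*(-6)^3 - 1*(-6)^2 - 1*(-6)^1 + 1 = (-7776) + (1080) + (-36) + (6) + (1) = -6725; answer -6725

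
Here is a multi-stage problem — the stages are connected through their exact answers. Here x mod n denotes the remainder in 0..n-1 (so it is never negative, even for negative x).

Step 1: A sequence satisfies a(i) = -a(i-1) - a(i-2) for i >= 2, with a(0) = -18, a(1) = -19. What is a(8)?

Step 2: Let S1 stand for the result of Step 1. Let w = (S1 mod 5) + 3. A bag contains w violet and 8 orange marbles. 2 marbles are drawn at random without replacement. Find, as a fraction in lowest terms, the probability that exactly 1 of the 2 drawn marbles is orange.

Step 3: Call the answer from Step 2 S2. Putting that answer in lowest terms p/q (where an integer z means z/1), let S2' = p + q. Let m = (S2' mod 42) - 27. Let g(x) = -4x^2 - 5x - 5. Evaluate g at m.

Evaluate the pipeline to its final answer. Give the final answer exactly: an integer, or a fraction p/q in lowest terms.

Step 1: a(2) = -1*(-19) - 1*(-18) = 37; iterating: a(2)=37, a(3)=-18, a(4)=-19, a(5)=37, a(6)=-18, a(7)=-19, a(8)=37; answer 37
Step 2: S1 = 37; w = 5; total draws C(13,2) = 78; favorable C(8,1)*C(5,1) = 40; P = 20/39; answer 20/39
Step 3: S2 = 20/39; threaded value p + q = 59; m = -10; -4*(-10)^2 - 5*(-10)^1 - 5 = (-400) + (50) + (-5) = -355; answer -355

-355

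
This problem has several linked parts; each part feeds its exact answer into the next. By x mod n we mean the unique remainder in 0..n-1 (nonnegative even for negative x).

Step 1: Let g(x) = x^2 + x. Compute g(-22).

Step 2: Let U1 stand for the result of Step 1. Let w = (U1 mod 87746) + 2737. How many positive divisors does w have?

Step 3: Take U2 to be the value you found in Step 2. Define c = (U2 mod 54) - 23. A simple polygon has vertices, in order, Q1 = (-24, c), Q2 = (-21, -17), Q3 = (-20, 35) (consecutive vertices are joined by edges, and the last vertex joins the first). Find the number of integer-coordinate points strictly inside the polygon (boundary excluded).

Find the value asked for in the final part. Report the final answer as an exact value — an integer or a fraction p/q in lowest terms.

Step 1: 1*(-22)^2 + 1*(-22)^1 = (484) + (-22) = 462; answer 462
Step 2: U1 = 462; w = 3199; 3199 = 7 * 457; number of divisors = (1+1) * (1+1) = 4; answer 4
Step 3: U2 = 4; c = -19; cross terms: (-24*-17 - -21*-19)=9, (-21*35 - -20*-17)=-1075, (-20*-19 - -24*35)=1220; twice the area = |154| = 154; area = 77; boundary points = 1 + 1 + 2 = 4; strictly interior points = area - boundary/2 + 1 = 76; answer 76

76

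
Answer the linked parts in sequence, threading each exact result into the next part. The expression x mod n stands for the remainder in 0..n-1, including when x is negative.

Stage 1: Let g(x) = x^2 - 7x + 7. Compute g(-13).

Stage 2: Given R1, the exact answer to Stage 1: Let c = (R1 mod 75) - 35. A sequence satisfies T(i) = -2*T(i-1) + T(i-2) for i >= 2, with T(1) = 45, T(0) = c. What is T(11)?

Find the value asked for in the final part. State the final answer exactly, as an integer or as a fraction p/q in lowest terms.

Stage 1: 1*(-13)^2 - 7*(-13)^1 + 7 = (169) + (91) + (7) = 267; answer 267
Stage 2: R1 = 267; c = 7; T(2) = -2*(45) + 1*(7) = -83; iterating: T(2)=-83, T(3)=211, T(4)=-505, T(5)=1221, T(6)=-2947, T(7)=7115, T(8)=-17177, T(9)=41469, T(10)=-100115, T(11)=241699; answer 241699

241699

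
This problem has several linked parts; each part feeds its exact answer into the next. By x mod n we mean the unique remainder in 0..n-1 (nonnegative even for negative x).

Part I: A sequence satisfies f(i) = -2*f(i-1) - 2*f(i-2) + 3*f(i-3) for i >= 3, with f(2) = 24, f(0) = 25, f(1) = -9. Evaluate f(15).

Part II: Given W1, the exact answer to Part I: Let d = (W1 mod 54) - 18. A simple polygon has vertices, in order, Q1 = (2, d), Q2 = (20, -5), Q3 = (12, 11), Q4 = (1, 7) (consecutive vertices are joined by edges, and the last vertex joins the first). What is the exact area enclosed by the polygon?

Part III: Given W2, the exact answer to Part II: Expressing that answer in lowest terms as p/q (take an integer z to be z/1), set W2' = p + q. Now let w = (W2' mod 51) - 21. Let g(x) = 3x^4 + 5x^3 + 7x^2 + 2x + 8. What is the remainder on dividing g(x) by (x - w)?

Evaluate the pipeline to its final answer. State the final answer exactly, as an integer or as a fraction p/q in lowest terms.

Part I: f(3) = -2*(24) - 2*(-9) + 3*(25) = 45; iterating: f(3)=45, f(4)=-165, f(5)=312, f(6)=-159, f(7)=-801, f(8)=2856, f(9)=-4587, f(10)=1059, f(11)=15624, f(12)=-47127, f(13)=66183, f(14)=8760, f(15)=-291267; answer -291267
Part II: W1 = -291267; d = -9; cross terms: (2*-5 - 20*-9)=170, (20*11 - 12*-5)=280, (12*7 - 1*11)=73, (1*-9 - 2*7)=-23; twice the area = |500| = 500; area = 250; answer 250
Part III: W2 = 250; threaded value p + q = 251; w = 26; remainder = value at the root: 3*(26)^4 + 5*(26)^3 + 7*(26)^2 + 2*(26)^1 + 8 = (1370928) + (87880) + (4732) + (52) + (8) = 1463600; answer 1463600

1463600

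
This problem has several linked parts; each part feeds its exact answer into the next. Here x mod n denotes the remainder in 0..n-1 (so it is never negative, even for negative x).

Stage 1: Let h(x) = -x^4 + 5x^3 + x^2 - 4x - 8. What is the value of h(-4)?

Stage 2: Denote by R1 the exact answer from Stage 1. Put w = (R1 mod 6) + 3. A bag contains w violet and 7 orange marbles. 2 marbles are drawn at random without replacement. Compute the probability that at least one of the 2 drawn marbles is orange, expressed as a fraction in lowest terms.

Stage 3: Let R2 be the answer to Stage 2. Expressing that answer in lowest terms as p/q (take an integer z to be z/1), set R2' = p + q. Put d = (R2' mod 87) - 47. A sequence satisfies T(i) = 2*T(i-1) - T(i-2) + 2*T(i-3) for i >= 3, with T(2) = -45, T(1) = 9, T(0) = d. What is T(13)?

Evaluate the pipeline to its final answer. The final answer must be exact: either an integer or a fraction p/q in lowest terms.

-103185

Stage 1: -1*(-4)^4 + 5*(-4)^3 + 1*(-4)^2 - 4*(-4)^1 - 8 = (-256) + (-320) + (16) + (16) + (-8) = -552; answer -552
Stage 2: R1 = -552; w = 3; total draws C(10,2) = 45; complement C(3,2) = 3; favorable 45 - 3 = 42; P = 14/15; answer 14/15
Stage 3: R2 = 14/15; threaded value p + q = 29; d = -18; T(3) = 2*(-45) - 1*(9) + 2*(-18) = -135; iterating: T(3)=-135, T(4)=-207, T(5)=-369, T(6)=-801, T(7)=-1647, T(8)=-3231, T(9)=-6417, T(10)=-12897, T(11)=-25839, T(12)=-51615, T(13)=-103185; answer -103185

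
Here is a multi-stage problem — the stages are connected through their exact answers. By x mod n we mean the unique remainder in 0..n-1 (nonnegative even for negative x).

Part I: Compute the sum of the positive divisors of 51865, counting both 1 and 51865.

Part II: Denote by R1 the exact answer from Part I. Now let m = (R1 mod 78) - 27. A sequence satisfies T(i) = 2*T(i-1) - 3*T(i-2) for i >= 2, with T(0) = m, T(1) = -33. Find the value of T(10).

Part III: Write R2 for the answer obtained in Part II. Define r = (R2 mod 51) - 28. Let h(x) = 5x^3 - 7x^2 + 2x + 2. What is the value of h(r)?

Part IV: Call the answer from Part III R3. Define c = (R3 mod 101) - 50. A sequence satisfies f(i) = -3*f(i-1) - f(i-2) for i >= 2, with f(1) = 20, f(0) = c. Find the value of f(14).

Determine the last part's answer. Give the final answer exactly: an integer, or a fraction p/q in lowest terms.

Part I: 51865 = 5 * 11 * 23 * 41; sigma = (1 + 5) * (1 + 11) * (1 + 23) * (1 + 41) = 6 * 12 * 24 * 42 = 72576; answer 72576
Part II: R1 = 72576; m = 9; T(2) = 2*(-33) - 3*(9) = -93; iterating: T(2)=-93, T(3)=-87, T(4)=105, T(5)=471, T(6)=627, T(7)=-159, T(8)=-2199, T(9)=-3921, T(10)=-1245; answer -1245
Part III: R2 = -1245; r = 2; 5*(2)^3 - 7*(2)^2 + 2*(2)^1 + 2 = (40) + (-28) + (4) + (2) = 18; answer 18
Part IV: R3 = 18; c = -32; f(2) = -3*(20) - 1*(-32) = -28; iterating: f(2)=-28, f(3)=64, f(4)=-164, f(5)=428, f(6)=-1120, f(7)=2932, f(8)=-7676, f(9)=20096, f(10)=-52612, f(11)=137740, f(12)=-360608, f(13)=944084, f(14)=-2471644; answer -2471644

-2471644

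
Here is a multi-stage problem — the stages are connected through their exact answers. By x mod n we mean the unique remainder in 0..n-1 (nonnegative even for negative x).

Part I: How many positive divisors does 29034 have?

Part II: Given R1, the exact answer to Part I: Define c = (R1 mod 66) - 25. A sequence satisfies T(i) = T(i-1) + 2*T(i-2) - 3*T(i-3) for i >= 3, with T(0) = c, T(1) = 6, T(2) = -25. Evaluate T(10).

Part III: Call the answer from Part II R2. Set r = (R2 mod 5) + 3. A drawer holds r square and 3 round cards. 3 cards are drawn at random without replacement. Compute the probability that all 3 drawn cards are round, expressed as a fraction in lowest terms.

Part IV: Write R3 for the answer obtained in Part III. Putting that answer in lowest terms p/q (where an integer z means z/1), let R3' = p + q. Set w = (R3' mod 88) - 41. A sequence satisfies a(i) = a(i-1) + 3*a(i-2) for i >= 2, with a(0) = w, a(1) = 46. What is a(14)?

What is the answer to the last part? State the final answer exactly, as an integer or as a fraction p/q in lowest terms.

Part I: 29034 = 2 * 3^2 * 1613; number of divisors = (1+1) * (2+1) * (1+1) = 12; answer 12
Part II: R1 = 12; c = -13; T(3) = 1*(-25) + 2*(6) - 3*(-13) = 26; iterating: T(3)=26, T(4)=-42, T(5)=85, T(6)=-77, T(7)=219, T(8)=-190, T(9)=479, T(10)=-558; answer -558
Part III: R2 = -558; r = 5; total draws C(8,3) = 56; favorable C(3,3) = 1; P = 1/56; answer 1/56
Part IV: R3 = 1/56; threaded value p + q = 57; w = 16; a(2) = 1*(46) + 3*(16) = 94; iterating: a(2)=94, a(3)=232, a(4)=514, a(5)=1210, a(6)=2752, a(7)=6382, a(8)=14638, a(9)=33784, a(10)=77698, a(11)=179050, a(12)=412144, a(13)=949294, a(14)=2185726; answer 2185726

2185726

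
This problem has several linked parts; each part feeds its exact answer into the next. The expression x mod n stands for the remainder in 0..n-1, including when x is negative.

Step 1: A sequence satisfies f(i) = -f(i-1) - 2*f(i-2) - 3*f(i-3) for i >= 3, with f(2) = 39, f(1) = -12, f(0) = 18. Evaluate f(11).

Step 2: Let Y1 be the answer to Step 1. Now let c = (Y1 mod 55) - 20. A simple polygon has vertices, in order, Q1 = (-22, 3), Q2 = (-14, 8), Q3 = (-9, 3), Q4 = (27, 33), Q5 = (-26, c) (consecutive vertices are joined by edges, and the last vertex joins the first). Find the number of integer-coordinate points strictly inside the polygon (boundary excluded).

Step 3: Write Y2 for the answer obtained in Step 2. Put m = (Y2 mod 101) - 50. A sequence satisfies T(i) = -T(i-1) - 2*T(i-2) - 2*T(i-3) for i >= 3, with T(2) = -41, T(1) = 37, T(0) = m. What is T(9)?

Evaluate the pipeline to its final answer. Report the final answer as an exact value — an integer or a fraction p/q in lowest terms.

67

Step 1: f(3) = -1*(39) - 2*(-12) - 3*(18) = -69; iterating: f(3)=-69, f(4)=27, f(5)=-6, f(6)=159, f(7)=-228, f(8)=-72, f(9)=51, f(10)=777, f(11)=-663; answer -663
Step 2: Y1 = -663; c = 32; cross terms: (-22*8 - -14*3)=-134, (-14*3 - -9*8)=30, (-9*33 - 27*3)=-378, (27*32 - -26*33)=1722, (-26*3 - -22*32)=626; twice the area = |1866| = 1866; area = 933; boundary points = 1 + 5 + 6 + 1 + 1 = 14; strictly interior points = area - boundary/2 + 1 = 927; answer 927
Step 3: Y2 = 927; m = -32; T(3) = -1*(-41) - 2*(37) - 2*(-32) = 31; iterating: T(3)=31, T(4)=-23, T(5)=43, T(6)=-59, T(7)=19, T(8)=13, T(9)=67; answer 67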